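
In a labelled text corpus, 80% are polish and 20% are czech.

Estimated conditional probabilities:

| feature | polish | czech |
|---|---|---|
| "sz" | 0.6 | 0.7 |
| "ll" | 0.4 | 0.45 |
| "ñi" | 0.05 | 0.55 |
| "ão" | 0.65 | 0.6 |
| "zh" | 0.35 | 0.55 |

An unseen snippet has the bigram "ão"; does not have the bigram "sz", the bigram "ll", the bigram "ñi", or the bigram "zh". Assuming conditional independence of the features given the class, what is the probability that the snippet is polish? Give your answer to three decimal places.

0.951

polish: 0.8 × (1−0.6) × (1−0.4) × (1−0.05) × 0.65 × (1−0.35) = 0.077064
czech: 0.2 × (1−0.7) × (1−0.45) × (1−0.55) × 0.6 × (1−0.55) = 0.0040095
P(polish | x) = 0.077064 / 0.0810735 ≈ 0.951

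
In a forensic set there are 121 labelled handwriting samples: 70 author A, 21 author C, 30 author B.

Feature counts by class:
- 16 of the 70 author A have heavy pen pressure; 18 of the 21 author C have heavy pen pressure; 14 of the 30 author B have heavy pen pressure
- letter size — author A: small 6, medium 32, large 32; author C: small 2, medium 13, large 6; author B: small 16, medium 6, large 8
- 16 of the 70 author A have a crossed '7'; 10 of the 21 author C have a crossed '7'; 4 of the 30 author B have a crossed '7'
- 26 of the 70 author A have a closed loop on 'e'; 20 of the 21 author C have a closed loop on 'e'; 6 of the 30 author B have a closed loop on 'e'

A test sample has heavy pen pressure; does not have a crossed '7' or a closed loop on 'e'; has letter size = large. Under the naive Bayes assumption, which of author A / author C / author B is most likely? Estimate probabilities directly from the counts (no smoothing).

author A

author A: (70/121) × (16/70) × (32/70) × (54/70) × (44/70) ≈ 0.0293114
author C: (21/121) × (18/21) × (6/21) × (11/21) × (1/21) ≈ 0.00106016
author B: (30/121) × (14/30) × (8/30) × (26/30) × (24/30) ≈ 0.0213921
Highest score → author A.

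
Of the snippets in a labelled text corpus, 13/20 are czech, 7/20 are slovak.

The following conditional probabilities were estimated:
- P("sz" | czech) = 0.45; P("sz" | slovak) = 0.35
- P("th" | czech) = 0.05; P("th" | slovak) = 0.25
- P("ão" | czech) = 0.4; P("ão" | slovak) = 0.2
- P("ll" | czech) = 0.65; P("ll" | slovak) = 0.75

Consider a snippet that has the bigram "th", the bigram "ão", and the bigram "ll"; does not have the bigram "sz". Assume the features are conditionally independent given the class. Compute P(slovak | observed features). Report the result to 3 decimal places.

czech: 0.65 × (1−0.45) × 0.05 × 0.4 × 0.65 = 0.0046475
slovak: 0.35 × (1−0.35) × 0.25 × 0.2 × 0.75 = 0.00853125
P(slovak | x) = 0.00853125 / 0.01317875 ≈ 0.647

0.647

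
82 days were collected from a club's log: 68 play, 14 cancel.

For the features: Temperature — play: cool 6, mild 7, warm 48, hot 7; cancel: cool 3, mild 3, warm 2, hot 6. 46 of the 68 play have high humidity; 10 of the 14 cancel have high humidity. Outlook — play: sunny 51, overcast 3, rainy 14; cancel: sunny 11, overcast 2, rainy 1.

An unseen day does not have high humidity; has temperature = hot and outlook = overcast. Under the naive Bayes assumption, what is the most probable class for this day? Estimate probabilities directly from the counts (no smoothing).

play: (68/82) × (7/68) × (22/68) × (3/68) ≈ 0.00121846
cancel: (14/82) × (6/14) × (4/14) × (2/14) ≈ 0.00298656
Highest score → cancel.

cancel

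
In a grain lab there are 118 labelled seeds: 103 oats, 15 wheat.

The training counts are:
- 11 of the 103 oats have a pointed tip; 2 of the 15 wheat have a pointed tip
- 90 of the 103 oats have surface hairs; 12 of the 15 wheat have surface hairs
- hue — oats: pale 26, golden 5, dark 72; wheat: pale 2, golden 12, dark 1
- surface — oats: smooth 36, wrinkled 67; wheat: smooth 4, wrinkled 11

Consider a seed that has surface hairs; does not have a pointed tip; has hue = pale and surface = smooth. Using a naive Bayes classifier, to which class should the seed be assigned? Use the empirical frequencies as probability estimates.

oats: (103/118) × (92/103) × (90/103) × (26/103) × (36/103) ≈ 0.0601053
wheat: (15/118) × (13/15) × (12/15) × (2/15) × (4/15) ≈ 0.00313371
Highest score → oats.

oats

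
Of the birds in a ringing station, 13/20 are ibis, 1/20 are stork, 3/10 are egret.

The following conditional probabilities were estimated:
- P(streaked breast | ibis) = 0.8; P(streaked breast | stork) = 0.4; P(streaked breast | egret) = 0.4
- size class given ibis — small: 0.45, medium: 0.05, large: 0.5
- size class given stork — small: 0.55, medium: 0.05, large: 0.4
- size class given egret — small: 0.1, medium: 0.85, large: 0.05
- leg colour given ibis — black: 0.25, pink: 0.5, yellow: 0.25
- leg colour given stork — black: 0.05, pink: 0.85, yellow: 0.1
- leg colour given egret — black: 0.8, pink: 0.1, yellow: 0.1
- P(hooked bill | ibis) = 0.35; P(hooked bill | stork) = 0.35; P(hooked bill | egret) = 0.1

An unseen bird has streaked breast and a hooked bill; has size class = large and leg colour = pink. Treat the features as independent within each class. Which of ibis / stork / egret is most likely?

ibis

ibis: 0.65 × 0.8 × 0.5 × 0.5 × 0.35 = 0.0455
stork: 0.05 × 0.4 × 0.4 × 0.85 × 0.35 = 0.00238
egret: 0.3 × 0.4 × 0.05 × 0.1 × 0.1 = 0.00006
Highest score → ibis.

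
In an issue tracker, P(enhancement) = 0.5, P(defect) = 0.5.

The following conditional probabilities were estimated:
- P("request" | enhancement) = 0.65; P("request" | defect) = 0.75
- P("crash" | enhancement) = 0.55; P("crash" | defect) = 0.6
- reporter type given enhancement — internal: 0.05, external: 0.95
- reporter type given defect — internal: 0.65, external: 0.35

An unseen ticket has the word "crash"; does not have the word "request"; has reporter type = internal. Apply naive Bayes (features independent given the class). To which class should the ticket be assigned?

defect

enhancement: 0.5 × (1−0.65) × 0.55 × 0.05 = 0.0048125
defect: 0.5 × (1−0.75) × 0.6 × 0.65 = 0.04875
Highest score → defect.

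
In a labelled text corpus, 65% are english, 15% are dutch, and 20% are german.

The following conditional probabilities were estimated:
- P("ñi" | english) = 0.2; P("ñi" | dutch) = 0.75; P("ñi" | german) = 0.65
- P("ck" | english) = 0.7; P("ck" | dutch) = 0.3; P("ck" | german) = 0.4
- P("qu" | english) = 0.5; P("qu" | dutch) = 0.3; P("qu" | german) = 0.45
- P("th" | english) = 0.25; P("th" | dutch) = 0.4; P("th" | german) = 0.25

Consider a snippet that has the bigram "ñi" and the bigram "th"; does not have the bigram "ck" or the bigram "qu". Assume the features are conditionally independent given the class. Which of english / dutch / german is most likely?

english: 0.65 × 0.2 × (1−0.7) × (1−0.5) × 0.25 = 0.004875
dutch: 0.15 × 0.75 × (1−0.3) × (1−0.3) × 0.4 = 0.02205
german: 0.2 × 0.65 × (1−0.4) × (1−0.45) × 0.25 = 0.010725
Highest score → dutch.

dutch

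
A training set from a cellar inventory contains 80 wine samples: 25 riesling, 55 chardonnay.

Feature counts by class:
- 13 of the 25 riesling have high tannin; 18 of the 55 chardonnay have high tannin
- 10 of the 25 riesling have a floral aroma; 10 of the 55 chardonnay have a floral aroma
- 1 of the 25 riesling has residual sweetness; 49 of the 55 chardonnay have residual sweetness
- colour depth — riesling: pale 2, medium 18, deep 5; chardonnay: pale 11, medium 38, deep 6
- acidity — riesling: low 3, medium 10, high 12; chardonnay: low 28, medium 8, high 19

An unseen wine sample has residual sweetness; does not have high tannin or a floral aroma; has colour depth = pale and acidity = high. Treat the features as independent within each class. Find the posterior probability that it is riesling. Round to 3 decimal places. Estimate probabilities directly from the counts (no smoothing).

riesling: (25/80) × (12/25) × (15/25) × (1/25) × (2/25) × (12/25) = 0.00013824
chardonnay: (55/80) × (37/55) × (45/55) × (49/55) × (11/55) × (19/55) ≈ 0.0232925
P(riesling | x) = 0.00013824 / 0.02343074 ≈ 0.006

0.006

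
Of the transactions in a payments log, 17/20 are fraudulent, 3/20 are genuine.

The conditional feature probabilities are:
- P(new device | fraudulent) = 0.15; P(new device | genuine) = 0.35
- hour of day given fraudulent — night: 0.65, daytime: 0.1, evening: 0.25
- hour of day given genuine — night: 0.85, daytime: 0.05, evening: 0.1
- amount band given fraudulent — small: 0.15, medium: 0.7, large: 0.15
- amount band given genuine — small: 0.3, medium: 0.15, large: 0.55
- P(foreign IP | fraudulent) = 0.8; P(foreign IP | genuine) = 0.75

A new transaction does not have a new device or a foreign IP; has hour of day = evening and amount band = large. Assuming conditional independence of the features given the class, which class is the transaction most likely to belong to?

fraudulent: 0.85 × (1−0.15) × 0.25 × 0.15 × (1−0.8) = 0.00541875
genuine: 0.15 × (1−0.35) × 0.1 × 0.55 × (1−0.75) = 0.001340625
Highest score → fraudulent.

fraudulent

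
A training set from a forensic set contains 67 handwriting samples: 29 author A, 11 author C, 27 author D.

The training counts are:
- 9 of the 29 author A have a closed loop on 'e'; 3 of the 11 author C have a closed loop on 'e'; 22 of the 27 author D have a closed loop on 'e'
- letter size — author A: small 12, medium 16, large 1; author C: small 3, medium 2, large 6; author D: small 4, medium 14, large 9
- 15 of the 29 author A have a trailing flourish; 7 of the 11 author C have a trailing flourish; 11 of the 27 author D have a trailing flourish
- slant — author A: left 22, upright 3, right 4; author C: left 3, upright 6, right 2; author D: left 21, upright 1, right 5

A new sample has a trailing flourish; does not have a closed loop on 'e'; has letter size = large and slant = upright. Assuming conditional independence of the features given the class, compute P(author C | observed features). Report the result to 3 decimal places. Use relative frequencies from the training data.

author A: (29/67) × (20/29) × (1/29) × (15/29) × (3/29) ≈ 0.000550774
author C: (11/67) × (8/11) × (6/11) × (7/11) × (6/11) ≈ 0.0226067
author D: (27/67) × (5/27) × (9/27) × (11/27) × (1/27) ≈ 0.000375352
P(author C | x) = 0.0226067 / 0.023532826 ≈ 0.961

0.961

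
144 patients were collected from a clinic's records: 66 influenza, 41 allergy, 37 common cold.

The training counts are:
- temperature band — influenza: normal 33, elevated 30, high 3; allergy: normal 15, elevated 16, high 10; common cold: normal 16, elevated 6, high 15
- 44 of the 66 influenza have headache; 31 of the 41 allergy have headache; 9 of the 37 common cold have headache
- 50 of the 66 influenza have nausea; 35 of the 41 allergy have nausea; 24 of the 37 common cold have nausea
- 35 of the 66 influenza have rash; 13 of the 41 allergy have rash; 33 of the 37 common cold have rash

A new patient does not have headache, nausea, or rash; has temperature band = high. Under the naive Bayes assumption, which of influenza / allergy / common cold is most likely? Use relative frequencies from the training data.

common cold

influenza: (66/144) × (3/66) × (22/66) × (16/66) × (31/66) ≈ 0.000790736
allergy: (41/144) × (10/41) × (10/41) × (6/41) × (28/41) ≈ 0.00169276
common cold: (37/144) × (15/37) × (28/37) × (13/37) × (4/37) ≈ 0.00299423
Highest score → common cold.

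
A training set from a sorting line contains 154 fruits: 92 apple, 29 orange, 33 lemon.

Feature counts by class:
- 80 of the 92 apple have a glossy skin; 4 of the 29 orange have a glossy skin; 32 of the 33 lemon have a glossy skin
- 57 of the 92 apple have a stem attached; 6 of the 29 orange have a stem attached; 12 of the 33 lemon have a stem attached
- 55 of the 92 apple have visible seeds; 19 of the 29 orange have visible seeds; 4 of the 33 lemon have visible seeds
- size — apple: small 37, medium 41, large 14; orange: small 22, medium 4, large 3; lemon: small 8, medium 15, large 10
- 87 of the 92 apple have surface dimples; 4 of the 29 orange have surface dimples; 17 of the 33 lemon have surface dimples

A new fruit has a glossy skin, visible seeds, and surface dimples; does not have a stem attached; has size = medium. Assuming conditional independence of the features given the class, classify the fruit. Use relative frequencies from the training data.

apple

apple: (92/154) × (80/92) × (35/92) × (55/92) × (41/92) × (87/92) ≈ 0.0497911
orange: (29/154) × (4/29) × (23/29) × (19/29) × (4/29) × (4/29) ≈ 0.000256773
lemon: (33/154) × (32/33) × (21/33) × (4/33) × (15/33) × (17/33) ≈ 0.00375312
Highest score → apple.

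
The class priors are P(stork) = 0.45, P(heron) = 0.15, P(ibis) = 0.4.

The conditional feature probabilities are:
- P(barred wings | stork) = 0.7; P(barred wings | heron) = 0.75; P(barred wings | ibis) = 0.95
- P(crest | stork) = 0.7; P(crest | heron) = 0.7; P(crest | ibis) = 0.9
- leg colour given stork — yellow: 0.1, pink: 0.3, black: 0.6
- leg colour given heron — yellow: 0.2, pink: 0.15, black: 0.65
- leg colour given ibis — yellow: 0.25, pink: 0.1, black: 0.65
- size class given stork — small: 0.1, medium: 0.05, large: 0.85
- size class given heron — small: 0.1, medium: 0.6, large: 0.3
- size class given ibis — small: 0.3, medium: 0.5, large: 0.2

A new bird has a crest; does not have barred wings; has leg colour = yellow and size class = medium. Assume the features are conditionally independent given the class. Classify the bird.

heron

stork: 0.45 × (1−0.7) × 0.7 × 0.1 × 0.05 = 0.0004725
heron: 0.15 × (1−0.75) × 0.7 × 0.2 × 0.6 = 0.00315
ibis: 0.4 × (1−0.95) × 0.9 × 0.25 × 0.5 = 0.00225
Highest score → heron.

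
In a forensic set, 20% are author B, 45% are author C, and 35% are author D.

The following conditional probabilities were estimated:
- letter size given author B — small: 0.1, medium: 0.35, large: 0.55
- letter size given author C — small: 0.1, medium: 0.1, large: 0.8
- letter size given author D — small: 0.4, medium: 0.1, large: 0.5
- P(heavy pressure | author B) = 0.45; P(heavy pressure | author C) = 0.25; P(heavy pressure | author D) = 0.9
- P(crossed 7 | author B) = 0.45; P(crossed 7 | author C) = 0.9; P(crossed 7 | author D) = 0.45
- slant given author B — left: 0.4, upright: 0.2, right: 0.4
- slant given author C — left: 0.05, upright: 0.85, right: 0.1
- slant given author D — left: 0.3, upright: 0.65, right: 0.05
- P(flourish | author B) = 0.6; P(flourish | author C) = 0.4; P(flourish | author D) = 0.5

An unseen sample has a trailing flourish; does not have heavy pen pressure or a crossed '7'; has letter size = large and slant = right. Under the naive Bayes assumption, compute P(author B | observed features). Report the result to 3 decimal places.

0.858

author B: 0.2 × 0.55 × (1−0.45) × (1−0.45) × 0.4 × 0.6 = 0.007986
author C: 0.45 × 0.8 × (1−0.25) × (1−0.9) × 0.1 × 0.4 = 0.00108
author D: 0.35 × 0.5 × (1−0.9) × (1−0.45) × 0.05 × 0.5 = 0.000240625
P(author B | x) = 0.007986 / 0.009306625 ≈ 0.858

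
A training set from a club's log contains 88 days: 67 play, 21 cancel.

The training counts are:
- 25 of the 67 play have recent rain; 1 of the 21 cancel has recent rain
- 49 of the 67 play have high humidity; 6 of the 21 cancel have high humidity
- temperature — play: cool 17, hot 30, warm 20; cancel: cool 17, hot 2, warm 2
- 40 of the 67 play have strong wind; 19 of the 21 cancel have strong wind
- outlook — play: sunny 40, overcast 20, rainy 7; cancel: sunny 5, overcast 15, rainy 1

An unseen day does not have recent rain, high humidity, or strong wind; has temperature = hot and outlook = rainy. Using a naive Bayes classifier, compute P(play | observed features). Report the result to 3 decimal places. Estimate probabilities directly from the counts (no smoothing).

play: (67/88) × (42/67) × (18/67) × (30/67) × (27/67) × (7/67) ≈ 0.00241726
cancel: (21/88) × (20/21) × (15/21) × (2/21) × (2/21) × (1/21) ≈ 0.0000701167
P(play | x) = 0.00241726 / 0.0024873767 ≈ 0.972

0.972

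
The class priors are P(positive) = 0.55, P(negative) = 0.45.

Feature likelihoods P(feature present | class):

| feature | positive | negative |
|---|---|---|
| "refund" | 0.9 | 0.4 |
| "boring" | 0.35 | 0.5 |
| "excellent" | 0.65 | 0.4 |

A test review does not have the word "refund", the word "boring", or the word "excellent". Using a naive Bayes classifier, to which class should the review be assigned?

positive: 0.55 × (1−0.9) × (1−0.35) × (1−0.65) = 0.0125125
negative: 0.45 × (1−0.4) × (1−0.5) × (1−0.4) = 0.081
Highest score → negative.

negative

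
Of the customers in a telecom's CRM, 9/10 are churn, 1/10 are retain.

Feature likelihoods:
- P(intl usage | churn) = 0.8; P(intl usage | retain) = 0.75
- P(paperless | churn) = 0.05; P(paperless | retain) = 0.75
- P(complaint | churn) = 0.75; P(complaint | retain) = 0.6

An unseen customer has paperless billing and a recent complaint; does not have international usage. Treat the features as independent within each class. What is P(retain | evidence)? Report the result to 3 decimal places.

0.625

churn: 0.9 × (1−0.8) × 0.05 × 0.75 = 0.00675
retain: 0.1 × (1−0.75) × 0.75 × 0.6 = 0.01125
P(retain | x) = 0.01125 / 0.018 ≈ 0.625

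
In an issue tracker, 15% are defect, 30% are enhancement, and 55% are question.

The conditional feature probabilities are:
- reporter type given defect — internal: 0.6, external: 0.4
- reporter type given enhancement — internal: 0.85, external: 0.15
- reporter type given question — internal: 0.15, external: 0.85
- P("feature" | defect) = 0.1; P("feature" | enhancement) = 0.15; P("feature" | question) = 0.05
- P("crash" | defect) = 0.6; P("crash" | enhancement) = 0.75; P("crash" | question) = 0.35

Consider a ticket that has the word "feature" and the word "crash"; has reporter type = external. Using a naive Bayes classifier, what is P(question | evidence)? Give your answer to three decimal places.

defect: 0.15 × 0.4 × 0.1 × 0.6 = 0.0036
enhancement: 0.3 × 0.15 × 0.15 × 0.75 = 0.0050625
question: 0.55 × 0.85 × 0.05 × 0.35 = 0.00818125
P(question | x) = 0.00818125 / 0.01684375 ≈ 0.486

0.486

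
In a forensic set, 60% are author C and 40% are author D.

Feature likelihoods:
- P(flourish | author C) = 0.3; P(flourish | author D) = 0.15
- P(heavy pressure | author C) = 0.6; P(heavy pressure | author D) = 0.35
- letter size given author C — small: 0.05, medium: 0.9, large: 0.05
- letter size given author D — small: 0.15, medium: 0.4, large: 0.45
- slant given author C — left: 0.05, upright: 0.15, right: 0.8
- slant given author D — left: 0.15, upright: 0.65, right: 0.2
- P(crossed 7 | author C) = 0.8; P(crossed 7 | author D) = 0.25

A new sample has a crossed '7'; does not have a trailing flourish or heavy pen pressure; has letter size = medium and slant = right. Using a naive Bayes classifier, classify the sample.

author C

author C: 0.6 × (1−0.3) × (1−0.6) × 0.9 × 0.8 × 0.8 = 0.096768
author D: 0.4 × (1−0.15) × (1−0.35) × 0.4 × 0.2 × 0.25 = 0.00442
Highest score → author C.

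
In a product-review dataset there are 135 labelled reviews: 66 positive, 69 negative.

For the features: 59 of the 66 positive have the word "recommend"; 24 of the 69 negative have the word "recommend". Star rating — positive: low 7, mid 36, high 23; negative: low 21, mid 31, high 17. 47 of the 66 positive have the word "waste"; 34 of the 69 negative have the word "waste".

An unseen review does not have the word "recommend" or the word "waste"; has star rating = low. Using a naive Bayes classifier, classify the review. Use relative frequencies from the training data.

negative

positive: (66/135) × (7/66) × (7/66) × (19/66) ≈ 0.00158317
negative: (69/135) × (45/69) × (21/69) × (35/69) ≈ 0.0514598
Highest score → negative.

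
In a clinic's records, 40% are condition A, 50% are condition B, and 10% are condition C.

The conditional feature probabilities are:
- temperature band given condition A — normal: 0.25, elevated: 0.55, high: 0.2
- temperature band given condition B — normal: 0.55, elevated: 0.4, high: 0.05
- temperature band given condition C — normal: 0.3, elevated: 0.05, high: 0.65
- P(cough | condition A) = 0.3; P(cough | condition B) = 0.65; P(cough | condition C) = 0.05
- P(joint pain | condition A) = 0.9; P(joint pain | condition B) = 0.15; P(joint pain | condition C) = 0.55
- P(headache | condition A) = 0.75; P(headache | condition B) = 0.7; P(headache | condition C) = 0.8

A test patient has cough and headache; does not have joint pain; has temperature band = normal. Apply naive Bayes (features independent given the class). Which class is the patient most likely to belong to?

condition B

condition A: 0.4 × 0.25 × 0.3 × (1−0.9) × 0.75 = 0.00225
condition B: 0.5 × 0.55 × 0.65 × (1−0.15) × 0.7 = 0.10635625
condition C: 0.1 × 0.3 × 0.05 × (1−0.55) × 0.8 = 0.00054
Highest score → condition B.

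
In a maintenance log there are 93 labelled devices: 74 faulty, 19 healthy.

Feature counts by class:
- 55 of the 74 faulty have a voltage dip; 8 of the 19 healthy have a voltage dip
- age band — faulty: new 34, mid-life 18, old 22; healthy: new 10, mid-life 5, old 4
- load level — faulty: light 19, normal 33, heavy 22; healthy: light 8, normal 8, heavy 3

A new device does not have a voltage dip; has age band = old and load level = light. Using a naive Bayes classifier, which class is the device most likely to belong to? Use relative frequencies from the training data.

faulty: (74/93) × (19/74) × (22/74) × (19/74) ≈ 0.0155949
healthy: (19/93) × (11/19) × (4/19) × (8/19) ≈ 0.0104846
Highest score → faulty.

faulty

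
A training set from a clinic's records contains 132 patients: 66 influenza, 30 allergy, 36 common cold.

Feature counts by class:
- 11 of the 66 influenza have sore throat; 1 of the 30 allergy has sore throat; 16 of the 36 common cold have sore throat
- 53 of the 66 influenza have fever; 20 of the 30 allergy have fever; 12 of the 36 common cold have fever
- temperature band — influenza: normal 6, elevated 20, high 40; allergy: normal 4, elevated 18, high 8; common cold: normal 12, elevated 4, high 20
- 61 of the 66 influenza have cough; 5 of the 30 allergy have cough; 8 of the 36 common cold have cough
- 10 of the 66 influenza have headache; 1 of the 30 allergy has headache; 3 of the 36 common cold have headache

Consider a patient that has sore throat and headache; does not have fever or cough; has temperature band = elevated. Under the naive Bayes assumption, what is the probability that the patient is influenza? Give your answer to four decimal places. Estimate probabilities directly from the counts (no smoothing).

influenza: (66/132) × (11/66) × (13/66) × (20/66) × (5/66) × (10/66) ≈ 0.0000570935
allergy: (30/132) × (1/30) × (10/30) × (18/30) × (25/30) × (1/30) ≈ 0.0000420875
common cold: (36/132) × (16/36) × (24/36) × (4/36) × (28/36) × (3/36) ≈ 0.000581951
P(influenza | x) = 0.0000570935 / 0.000681132 ≈ 0.0838

0.0838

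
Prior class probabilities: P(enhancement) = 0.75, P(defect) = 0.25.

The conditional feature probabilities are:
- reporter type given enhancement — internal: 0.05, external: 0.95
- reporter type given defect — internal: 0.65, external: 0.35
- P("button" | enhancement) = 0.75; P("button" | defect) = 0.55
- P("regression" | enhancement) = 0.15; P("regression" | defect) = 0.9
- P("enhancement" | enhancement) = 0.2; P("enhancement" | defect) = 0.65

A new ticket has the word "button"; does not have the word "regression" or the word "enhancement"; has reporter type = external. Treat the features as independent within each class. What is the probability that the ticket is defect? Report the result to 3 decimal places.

0.005

enhancement: 0.75 × 0.95 × 0.75 × (1−0.15) × (1−0.2) = 0.363375
defect: 0.25 × 0.35 × 0.55 × (1−0.9) × (1−0.65) = 0.001684375
P(defect | x) = 0.001684375 / 0.365059375 ≈ 0.005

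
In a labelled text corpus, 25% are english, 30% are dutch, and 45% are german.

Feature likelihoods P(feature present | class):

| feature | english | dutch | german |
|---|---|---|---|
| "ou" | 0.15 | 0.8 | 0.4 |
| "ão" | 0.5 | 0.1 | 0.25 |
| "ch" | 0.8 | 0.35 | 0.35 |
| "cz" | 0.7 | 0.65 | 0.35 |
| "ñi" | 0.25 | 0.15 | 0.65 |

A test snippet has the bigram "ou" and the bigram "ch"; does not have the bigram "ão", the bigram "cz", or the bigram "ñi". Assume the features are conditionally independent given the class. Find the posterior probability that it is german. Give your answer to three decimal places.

0.294

english: 0.25 × 0.15 × (1−0.5) × 0.8 × (1−0.7) × (1−0.25) = 0.003375
dutch: 0.3 × 0.8 × (1−0.1) × 0.35 × (1−0.65) × (1−0.15) = 0.022491
german: 0.45 × 0.4 × (1−0.25) × 0.35 × (1−0.35) × (1−0.65) = 0.010749375
P(german | x) = 0.010749375 / 0.036615375 ≈ 0.294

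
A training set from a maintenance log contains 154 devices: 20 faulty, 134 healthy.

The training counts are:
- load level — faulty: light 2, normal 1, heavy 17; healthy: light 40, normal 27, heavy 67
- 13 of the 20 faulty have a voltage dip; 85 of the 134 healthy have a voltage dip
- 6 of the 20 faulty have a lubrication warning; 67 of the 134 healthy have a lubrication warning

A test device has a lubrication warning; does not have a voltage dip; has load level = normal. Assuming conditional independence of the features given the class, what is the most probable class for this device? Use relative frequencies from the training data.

faulty: (20/154) × (1/20) × (7/20) × (6/20) ≈ 0.000681818
healthy: (134/154) × (27/134) × (49/134) × (67/134) ≈ 0.0320556
Highest score → healthy.

healthy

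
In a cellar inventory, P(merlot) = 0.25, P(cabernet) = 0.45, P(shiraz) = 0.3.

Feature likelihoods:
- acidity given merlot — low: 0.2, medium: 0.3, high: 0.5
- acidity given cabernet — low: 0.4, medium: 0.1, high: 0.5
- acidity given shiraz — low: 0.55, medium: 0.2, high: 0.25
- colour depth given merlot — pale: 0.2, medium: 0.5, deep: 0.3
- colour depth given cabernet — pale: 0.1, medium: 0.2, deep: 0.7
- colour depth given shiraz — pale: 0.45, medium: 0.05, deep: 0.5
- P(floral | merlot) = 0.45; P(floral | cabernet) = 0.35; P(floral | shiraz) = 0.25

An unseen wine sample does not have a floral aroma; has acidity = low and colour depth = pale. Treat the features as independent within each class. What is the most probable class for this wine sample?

merlot: 0.25 × 0.2 × 0.2 × (1−0.45) = 0.0055
cabernet: 0.45 × 0.4 × 0.1 × (1−0.35) = 0.0117
shiraz: 0.3 × 0.55 × 0.45 × (1−0.25) = 0.0556875
Highest score → shiraz.

shiraz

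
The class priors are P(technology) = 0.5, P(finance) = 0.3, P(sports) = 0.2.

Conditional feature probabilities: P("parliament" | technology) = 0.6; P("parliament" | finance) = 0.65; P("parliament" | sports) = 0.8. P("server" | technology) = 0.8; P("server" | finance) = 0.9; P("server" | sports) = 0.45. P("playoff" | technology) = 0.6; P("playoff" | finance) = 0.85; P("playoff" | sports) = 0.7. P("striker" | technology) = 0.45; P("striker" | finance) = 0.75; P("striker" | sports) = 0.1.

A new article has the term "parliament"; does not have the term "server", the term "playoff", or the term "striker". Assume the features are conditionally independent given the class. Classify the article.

sports

technology: 0.5 × 0.6 × (1−0.8) × (1−0.6) × (1−0.45) = 0.0132
finance: 0.3 × 0.65 × (1−0.9) × (1−0.85) × (1−0.75) = 0.00073125
sports: 0.2 × 0.8 × (1−0.45) × (1−0.7) × (1−0.1) = 0.02376
Highest score → sports.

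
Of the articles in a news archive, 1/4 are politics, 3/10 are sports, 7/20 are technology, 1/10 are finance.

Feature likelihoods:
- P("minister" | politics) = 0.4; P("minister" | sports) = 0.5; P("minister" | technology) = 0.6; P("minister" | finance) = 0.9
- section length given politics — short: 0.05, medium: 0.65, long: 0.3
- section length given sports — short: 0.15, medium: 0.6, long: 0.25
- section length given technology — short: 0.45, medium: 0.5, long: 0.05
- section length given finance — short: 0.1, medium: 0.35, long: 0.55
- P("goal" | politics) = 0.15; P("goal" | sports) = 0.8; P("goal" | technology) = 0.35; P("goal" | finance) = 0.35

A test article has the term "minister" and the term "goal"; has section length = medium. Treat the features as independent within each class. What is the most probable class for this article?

politics: 0.25 × 0.4 × 0.65 × 0.15 = 0.00975
sports: 0.3 × 0.5 × 0.6 × 0.8 = 0.072
technology: 0.35 × 0.6 × 0.5 × 0.35 = 0.03675
finance: 0.1 × 0.9 × 0.35 × 0.35 = 0.011025
Highest score → sports.

sports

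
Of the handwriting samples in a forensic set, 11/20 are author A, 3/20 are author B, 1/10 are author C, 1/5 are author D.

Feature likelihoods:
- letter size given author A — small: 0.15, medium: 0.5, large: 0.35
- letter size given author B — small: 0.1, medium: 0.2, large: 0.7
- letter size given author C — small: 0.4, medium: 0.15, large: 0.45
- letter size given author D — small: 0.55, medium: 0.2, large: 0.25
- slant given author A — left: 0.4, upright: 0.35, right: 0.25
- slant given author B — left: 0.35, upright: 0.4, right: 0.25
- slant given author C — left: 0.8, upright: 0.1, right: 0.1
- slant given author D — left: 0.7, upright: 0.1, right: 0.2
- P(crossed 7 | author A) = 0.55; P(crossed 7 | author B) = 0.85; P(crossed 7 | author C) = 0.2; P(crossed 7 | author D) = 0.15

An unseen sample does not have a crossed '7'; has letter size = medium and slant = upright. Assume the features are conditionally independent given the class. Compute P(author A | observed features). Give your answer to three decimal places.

0.871

author A: 0.55 × 0.5 × 0.35 × (1−0.55) = 0.0433125
author B: 0.15 × 0.2 × 0.4 × (1−0.85) = 0.0018
author C: 0.1 × 0.15 × 0.1 × (1−0.2) = 0.0012
author D: 0.2 × 0.2 × 0.1 × (1−0.15) = 0.0034
P(author A | x) = 0.0433125 / 0.0497125 ≈ 0.871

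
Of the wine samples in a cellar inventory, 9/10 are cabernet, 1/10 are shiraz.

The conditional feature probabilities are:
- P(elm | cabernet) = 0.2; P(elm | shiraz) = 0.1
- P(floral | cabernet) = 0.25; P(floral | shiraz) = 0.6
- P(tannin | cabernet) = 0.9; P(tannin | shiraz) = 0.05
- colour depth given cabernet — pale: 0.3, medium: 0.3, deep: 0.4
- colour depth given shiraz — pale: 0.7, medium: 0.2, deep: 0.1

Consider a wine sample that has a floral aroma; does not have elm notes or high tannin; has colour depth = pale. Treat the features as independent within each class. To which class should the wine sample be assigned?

cabernet: 0.9 × (1−0.2) × 0.25 × (1−0.9) × 0.3 = 0.0054
shiraz: 0.1 × (1−0.1) × 0.6 × (1−0.05) × 0.7 = 0.03591
Highest score → shiraz.

shiraz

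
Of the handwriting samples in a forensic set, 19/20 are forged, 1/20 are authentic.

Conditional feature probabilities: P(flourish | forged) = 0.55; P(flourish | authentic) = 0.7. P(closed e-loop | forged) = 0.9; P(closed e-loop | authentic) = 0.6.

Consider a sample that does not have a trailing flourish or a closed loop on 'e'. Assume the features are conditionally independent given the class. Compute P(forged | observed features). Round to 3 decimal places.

0.877

forged: 0.95 × (1−0.55) × (1−0.9) = 0.04275
authentic: 0.05 × (1−0.7) × (1−0.6) = 0.006
P(forged | x) = 0.04275 / 0.04875 ≈ 0.877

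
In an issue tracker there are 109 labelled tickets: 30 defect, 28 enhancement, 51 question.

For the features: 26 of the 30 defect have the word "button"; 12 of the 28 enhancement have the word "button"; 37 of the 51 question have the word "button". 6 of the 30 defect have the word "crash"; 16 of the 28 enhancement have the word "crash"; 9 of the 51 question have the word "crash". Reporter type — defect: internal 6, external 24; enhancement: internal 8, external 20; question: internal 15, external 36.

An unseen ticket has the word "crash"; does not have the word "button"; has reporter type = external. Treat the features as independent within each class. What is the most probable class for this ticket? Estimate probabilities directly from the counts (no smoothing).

defect: (30/109) × (4/30) × (6/30) × (24/30) ≈ 0.00587156
enhancement: (28/109) × (16/28) × (16/28) × (20/28) ≈ 0.0599139
question: (51/109) × (14/51) × (9/51) × (36/51) ≈ 0.0159995
Highest score → enhancement.

enhancement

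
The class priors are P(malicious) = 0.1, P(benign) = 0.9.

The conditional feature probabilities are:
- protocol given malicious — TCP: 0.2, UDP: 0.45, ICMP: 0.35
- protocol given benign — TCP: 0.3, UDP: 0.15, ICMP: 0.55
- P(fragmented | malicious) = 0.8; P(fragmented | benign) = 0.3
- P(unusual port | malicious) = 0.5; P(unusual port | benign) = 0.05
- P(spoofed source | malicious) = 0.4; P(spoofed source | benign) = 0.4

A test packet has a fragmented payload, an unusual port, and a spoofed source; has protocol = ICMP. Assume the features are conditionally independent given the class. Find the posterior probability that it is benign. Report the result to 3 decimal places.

malicious: 0.1 × 0.35 × 0.8 × 0.5 × 0.4 = 0.0056
benign: 0.9 × 0.55 × 0.3 × 0.05 × 0.4 = 0.00297
P(benign | x) = 0.00297 / 0.00857 ≈ 0.347

0.347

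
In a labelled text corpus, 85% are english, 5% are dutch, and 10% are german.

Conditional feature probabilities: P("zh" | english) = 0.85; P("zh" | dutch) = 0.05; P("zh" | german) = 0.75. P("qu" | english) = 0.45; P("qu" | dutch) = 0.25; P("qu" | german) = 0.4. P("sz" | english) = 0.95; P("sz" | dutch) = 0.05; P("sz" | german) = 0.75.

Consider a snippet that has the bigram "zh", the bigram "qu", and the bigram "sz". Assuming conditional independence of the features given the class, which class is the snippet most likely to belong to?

english

english: 0.85 × 0.85 × 0.45 × 0.95 = 0.30886875
dutch: 0.05 × 0.05 × 0.25 × 0.05 = 0.00003125
german: 0.1 × 0.75 × 0.4 × 0.75 = 0.0225
Highest score → english.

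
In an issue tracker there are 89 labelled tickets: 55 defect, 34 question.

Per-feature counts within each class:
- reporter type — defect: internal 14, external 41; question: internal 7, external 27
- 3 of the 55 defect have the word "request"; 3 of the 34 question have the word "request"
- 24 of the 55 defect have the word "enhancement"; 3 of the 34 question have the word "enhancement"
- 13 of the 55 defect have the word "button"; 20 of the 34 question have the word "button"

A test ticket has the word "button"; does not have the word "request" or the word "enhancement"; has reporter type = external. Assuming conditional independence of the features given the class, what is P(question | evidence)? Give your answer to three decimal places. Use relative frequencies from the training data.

0.719

defect: (55/89) × (41/55) × (52/55) × (31/55) × (13/55) ≈ 0.0580249
question: (34/89) × (27/34) × (31/34) × (31/34) × (20/34) ≈ 0.148351
P(question | x) = 0.148351 / 0.2063759 ≈ 0.719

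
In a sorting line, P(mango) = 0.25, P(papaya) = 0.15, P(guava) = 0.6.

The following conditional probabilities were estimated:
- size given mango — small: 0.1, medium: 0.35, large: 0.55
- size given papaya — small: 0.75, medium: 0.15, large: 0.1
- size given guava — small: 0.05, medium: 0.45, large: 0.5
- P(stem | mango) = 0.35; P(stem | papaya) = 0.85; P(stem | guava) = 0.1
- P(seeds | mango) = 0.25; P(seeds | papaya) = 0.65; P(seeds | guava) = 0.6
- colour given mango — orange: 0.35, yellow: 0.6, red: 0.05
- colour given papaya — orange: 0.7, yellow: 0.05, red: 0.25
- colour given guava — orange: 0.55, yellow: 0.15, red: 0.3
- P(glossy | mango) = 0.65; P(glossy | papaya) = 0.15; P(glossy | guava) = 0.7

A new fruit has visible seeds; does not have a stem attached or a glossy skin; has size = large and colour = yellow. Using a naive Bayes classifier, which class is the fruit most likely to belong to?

guava

mango: 0.25 × 0.55 × (1−0.35) × 0.25 × 0.6 × (1−0.65) = 0.0046921875
papaya: 0.15 × 0.1 × (1−0.85) × 0.65 × 0.05 × (1−0.15) = 0.00006215625
guava: 0.6 × 0.5 × (1−0.1) × 0.6 × 0.15 × (1−0.7) = 0.00729
Highest score → guava.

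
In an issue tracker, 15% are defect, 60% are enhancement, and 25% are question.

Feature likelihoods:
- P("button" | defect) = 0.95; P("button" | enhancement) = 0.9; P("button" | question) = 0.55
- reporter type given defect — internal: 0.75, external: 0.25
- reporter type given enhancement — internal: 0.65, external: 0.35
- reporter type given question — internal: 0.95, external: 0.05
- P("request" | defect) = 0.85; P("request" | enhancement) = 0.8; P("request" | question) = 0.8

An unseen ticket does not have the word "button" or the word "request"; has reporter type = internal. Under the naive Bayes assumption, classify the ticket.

question

defect: 0.15 × (1−0.95) × 0.75 × (1−0.85) = 0.00084375
enhancement: 0.6 × (1−0.9) × 0.65 × (1−0.8) = 0.0078
question: 0.25 × (1−0.55) × 0.95 × (1−0.8) = 0.021375
Highest score → question.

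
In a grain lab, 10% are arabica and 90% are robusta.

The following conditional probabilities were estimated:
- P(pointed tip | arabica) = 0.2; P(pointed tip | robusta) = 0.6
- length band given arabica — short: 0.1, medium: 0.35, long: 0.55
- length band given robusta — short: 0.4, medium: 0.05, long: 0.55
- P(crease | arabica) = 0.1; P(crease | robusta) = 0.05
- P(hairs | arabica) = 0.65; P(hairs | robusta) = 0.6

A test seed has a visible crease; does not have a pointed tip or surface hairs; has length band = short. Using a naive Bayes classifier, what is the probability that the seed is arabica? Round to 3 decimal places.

arabica: 0.1 × (1−0.2) × 0.1 × 0.1 × (1−0.65) = 0.00028
robusta: 0.9 × (1−0.6) × 0.4 × 0.05 × (1−0.6) = 0.00288
P(arabica | x) = 0.00028 / 0.00316 ≈ 0.089

0.089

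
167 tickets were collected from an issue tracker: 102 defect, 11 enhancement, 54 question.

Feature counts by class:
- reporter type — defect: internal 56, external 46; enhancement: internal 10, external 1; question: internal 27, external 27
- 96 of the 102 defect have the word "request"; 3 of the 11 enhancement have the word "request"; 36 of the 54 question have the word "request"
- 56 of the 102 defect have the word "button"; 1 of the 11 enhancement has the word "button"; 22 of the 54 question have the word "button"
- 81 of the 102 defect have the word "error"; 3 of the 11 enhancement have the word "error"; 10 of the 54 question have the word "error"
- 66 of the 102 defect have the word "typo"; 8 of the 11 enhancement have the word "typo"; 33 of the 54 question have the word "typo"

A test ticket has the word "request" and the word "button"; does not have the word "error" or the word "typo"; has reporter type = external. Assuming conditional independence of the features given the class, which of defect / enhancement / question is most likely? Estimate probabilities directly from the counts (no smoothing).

defect: (102/167) × (46/102) × (96/102) × (56/102) × (21/102) × (36/102) ≈ 0.0103424
enhancement: (11/167) × (1/11) × (3/11) × (1/11) × (8/11) × (3/11) ≈ 0.0000294473
question: (54/167) × (27/54) × (36/54) × (22/54) × (44/54) × (21/54) ≈ 0.0139146
Highest score → question.

question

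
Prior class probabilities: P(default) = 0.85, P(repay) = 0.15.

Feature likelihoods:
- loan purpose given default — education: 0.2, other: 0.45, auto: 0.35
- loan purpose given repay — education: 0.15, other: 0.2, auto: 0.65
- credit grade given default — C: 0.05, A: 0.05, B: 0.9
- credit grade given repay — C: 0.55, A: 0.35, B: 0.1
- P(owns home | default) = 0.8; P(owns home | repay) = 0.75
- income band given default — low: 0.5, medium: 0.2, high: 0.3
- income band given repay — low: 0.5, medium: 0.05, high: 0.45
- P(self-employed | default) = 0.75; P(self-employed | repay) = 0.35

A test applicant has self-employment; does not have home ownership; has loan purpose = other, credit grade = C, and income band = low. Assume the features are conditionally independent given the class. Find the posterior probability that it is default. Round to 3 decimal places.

default: 0.85 × 0.45 × 0.05 × (1−0.8) × 0.5 × 0.75 = 0.001434375
repay: 0.15 × 0.2 × 0.55 × (1−0.75) × 0.5 × 0.35 = 0.000721875
P(default | x) = 0.001434375 / 0.00215625 ≈ 0.665

0.665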